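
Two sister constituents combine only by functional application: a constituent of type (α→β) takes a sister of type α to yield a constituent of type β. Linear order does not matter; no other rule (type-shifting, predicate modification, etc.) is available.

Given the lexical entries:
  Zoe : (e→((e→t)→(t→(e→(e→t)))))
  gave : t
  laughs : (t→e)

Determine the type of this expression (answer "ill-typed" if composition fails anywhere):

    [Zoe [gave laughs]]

((e→t)→(t→(e→(e→t))))

At [gave laughs], laughs : (t→e) takes gave : t, giving e.
At [Zoe [gave laughs]], Zoe : (e→((e→t)→(t→(e→(e→t))))) takes [gave laughs] : e, giving ((e→t)→(t→(e→(e→t)))).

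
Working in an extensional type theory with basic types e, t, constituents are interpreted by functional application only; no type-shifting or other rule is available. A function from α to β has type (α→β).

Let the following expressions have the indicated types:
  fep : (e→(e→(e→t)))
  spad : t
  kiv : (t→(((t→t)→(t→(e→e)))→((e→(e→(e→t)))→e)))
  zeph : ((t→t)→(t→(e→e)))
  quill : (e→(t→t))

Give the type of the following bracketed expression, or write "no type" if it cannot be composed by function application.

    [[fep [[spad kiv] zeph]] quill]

At [spad kiv], kiv : (t→(((t→t)→(t→(e→e)))→((e→(e→(e→t)))→e))) takes spad : t, giving (((t→t)→(t→(e→e)))→((e→(e→(e→t)))→e)).
At [[spad kiv] zeph], [spad kiv] : (((t→t)→(t→(e→e)))→((e→(e→(e→t)))→e)) takes zeph : ((t→t)→(t→(e→e))), giving ((e→(e→(e→t)))→e).
At [fep [[spad kiv] zeph]], [[spad kiv] zeph] : ((e→(e→(e→t)))→e) takes fep : (e→(e→(e→t))), giving e.
At [[fep [[spad kiv] zeph]] quill], quill : (e→(t→t)) takes [fep [[spad kiv] zeph]] : e, giving (t→t).

(t→t)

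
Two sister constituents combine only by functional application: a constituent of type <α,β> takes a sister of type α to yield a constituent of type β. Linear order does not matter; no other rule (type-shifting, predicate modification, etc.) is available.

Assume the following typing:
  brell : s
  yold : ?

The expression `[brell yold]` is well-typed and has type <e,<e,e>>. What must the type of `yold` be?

For [brell yold] to have type <e,<e,e>> with brell of type s, yold must be the function: yold : <s,<e,<e,e>>>.

<s,<e,<e,e>>>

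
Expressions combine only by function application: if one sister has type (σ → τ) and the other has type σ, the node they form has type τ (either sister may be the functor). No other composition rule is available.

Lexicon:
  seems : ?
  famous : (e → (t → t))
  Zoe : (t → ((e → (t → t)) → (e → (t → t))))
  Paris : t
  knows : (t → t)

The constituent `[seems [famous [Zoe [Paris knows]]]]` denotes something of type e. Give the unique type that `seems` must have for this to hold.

At [seems [famous [Zoe [Paris knows]]]] (required: e): [famous [Zoe [Paris knows]]] is (e → (t → t)), which is not a function with range e; hence seems is the functor — type ((e → (t → t)) → e).

((e → (t → t)) → e)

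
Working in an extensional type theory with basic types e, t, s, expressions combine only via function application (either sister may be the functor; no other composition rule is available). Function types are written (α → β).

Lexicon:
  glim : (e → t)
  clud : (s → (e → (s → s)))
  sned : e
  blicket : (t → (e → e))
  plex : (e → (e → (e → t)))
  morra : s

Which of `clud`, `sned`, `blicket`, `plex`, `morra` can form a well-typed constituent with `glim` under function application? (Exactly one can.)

sned

clud : (s → (e → (s → s))) — neither side's domain matches the other.
sned — combines: glim : (e → t) takes sned : e as argument, giving t.
blicket : (t → (e → e)) — neither side's domain matches the other.
plex : (e → (e → (e → t))) — neither side's domain matches the other.
morra : s — neither side's domain matches the other.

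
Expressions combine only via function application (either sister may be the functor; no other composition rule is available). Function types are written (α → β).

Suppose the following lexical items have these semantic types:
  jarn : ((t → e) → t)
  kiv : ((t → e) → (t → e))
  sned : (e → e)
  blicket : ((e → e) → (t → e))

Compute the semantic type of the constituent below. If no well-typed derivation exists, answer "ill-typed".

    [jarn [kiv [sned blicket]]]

t

[sned blicket]: blicket is ((e → e) → (t → e)), sned is (e → e); result (t → e).
[kiv [sned blicket]]: kiv is ((t → e) → (t → e)), [sned blicket] is (t → e); result (t → e).
[jarn [kiv [sned blicket]]]: jarn is ((t → e) → t), [kiv [sned blicket]] is (t → e); result t.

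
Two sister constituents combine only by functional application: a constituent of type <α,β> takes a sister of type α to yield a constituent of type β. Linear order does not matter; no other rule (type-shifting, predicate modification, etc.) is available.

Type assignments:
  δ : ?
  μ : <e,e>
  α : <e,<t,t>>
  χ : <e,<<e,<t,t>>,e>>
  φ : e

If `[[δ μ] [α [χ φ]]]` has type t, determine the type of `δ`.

<<e,e>,<e,t>>

[[δ μ] [α [χ φ]]] is required to be t. [α [χ φ]] : e cannot yield t as functor, so [δ μ] : <e,t>.
[δ μ] is required to be <e,t>. μ : <e,e> cannot yield <e,t> as functor, so δ : <<e,e>,<e,t>>.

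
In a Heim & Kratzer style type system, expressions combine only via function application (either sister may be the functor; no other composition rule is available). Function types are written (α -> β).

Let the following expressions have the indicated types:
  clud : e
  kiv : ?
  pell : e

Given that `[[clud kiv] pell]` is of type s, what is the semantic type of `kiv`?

At [[clud kiv] pell] (required: s): pell is e, which is not a function with range s; hence [clud kiv] is the functor — type (e -> s).
At [clud kiv] (required: (e -> s)): clud is e, which is not a function with range (e -> s); hence kiv is the functor — type (e -> (e -> s)).

(e -> (e -> s))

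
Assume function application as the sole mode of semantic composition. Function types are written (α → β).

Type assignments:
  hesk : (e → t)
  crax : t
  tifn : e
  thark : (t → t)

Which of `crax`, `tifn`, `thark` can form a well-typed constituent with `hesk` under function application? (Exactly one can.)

tifn

crax : t — hesk needs e; crax needs nothing (atomic); neither fits.
tifn — combines: hesk : (e → t) takes tifn : e as argument, giving t.
thark : (t → t) — hesk needs e; thark needs t; neither fits.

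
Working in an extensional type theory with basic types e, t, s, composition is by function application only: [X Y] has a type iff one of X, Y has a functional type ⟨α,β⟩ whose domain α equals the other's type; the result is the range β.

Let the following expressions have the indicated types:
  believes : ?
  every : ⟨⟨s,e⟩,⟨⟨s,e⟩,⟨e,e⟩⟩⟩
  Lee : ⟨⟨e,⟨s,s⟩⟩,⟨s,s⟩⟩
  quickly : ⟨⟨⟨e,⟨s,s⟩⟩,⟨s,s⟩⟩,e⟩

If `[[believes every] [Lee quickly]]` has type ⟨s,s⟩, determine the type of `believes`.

At [[believes every] [Lee quickly]] (required: ⟨s,s⟩): [Lee quickly] is e, which is not a function with range ⟨s,s⟩; hence [believes every] is the functor — type ⟨e,⟨s,s⟩⟩.
At [believes every] (required: ⟨e,⟨s,s⟩⟩): every is ⟨⟨s,e⟩,⟨⟨s,e⟩,⟨e,e⟩⟩⟩, which is not a function with range ⟨e,⟨s,s⟩⟩; hence believes is the functor — type ⟨⟨⟨s,e⟩,⟨⟨s,e⟩,⟨e,e⟩⟩⟩,⟨e,⟨s,s⟩⟩⟩.

⟨⟨⟨s,e⟩,⟨⟨s,e⟩,⟨e,e⟩⟩⟩,⟨e,⟨s,s⟩⟩⟩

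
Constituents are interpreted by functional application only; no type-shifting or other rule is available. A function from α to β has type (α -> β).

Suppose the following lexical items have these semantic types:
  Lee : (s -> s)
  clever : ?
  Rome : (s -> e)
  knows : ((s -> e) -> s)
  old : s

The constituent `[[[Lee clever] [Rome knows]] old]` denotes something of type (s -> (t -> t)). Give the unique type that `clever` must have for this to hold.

For [[[Lee clever] [Rome knows]] old] to have type (s -> (t -> t)) with old of type s, [[Lee clever] [Rome knows]] must be the function: [[Lee clever] [Rome knows]] : (s -> (s -> (t -> t))).
For [[Lee clever] [Rome knows]] to have type (s -> (s -> (t -> t))) with [Rome knows] of type s, [Lee clever] must be the function: [Lee clever] : (s -> (s -> (s -> (t -> t)))).
For [Lee clever] to have type (s -> (s -> (s -> (t -> t)))) with Lee of type (s -> s), clever must be the function: clever : ((s -> s) -> (s -> (s -> (s -> (t -> t))))).

((s -> s) -> (s -> (s -> (s -> (t -> t)))))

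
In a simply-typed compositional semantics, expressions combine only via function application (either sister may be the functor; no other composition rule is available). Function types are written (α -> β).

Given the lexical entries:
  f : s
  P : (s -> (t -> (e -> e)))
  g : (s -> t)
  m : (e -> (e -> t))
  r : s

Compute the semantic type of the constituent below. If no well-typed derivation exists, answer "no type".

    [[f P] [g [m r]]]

no type

[f P] — P of type (s -> (t -> (e -> e))) combines with f of type s: type (t -> (e -> e)).
At [m r]: neither (e -> (e -> t)) nor s can take the other as argument; the node is ill-typed.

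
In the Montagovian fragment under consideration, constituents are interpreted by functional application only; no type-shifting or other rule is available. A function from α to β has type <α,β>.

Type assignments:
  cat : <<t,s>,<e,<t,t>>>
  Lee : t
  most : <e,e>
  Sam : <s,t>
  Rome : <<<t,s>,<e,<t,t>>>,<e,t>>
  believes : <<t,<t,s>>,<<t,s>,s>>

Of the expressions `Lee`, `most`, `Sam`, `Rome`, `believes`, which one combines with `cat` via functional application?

Rome

Lee : t — does not combine with cat.
most : <e,e> — does not combine with cat.
Sam : <s,t> — does not combine with cat.
Rome — combines: Rome : <<<t,s>,<e,<t,t>>>,<e,t>> takes cat : <<t,s>,<e,<t,t>>> as argument, giving <e,t>.
believes : <<t,<t,s>>,<<t,s>,s>> — does not combine with cat.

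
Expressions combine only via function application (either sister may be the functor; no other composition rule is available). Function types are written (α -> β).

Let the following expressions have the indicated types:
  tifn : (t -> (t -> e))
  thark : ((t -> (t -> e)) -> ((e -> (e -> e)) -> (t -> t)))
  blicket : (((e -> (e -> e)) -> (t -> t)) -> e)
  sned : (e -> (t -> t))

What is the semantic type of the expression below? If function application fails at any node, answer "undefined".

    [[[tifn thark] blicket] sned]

[tifn thark] — thark of type ((t -> (t -> e)) -> ((e -> (e -> e)) -> (t -> t))) combines with tifn of type (t -> (t -> e)): type ((e -> (e -> e)) -> (t -> t)).
[[tifn thark] blicket] — blicket of type (((e -> (e -> e)) -> (t -> t)) -> e) combines with [tifn thark] of type ((e -> (e -> e)) -> (t -> t)): type e.
[[[tifn thark] blicket] sned] — sned of type (e -> (t -> t)) combines with [[tifn thark] blicket] of type e: type (t -> t).

(t -> t)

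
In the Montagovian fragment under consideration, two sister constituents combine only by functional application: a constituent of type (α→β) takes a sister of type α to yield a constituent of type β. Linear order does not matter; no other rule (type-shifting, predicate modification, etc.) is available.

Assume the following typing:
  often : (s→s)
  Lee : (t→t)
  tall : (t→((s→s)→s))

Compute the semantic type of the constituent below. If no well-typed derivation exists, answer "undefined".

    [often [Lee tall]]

At [Lee tall]: neither (t→t) nor (t→((s→s)→s)) can take the other as argument; the node is ill-typed.

undefined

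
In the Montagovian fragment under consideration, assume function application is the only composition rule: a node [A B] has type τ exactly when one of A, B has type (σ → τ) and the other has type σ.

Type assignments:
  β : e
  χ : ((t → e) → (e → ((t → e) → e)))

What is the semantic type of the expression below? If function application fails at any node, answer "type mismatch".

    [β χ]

type mismatch

[β χ]: e and ((t → e) → (e → ((t → e) → e))) cannot combine by function application — type clash.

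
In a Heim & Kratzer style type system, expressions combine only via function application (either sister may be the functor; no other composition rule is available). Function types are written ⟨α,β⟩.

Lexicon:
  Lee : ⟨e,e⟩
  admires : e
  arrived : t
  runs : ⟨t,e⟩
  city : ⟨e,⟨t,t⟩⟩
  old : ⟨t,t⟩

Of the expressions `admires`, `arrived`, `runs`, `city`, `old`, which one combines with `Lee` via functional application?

admires — combines: Lee : ⟨e,e⟩ takes admires : e as argument, giving e.
arrived : t — Lee needs e; arrived needs nothing (atomic); neither fits.
runs : ⟨t,e⟩ — Lee needs e; runs needs t; neither fits.
city : ⟨e,⟨t,t⟩⟩ — Lee needs e; city needs e; neither fits.
old : ⟨t,t⟩ — Lee needs e; old needs t; neither fits.

admires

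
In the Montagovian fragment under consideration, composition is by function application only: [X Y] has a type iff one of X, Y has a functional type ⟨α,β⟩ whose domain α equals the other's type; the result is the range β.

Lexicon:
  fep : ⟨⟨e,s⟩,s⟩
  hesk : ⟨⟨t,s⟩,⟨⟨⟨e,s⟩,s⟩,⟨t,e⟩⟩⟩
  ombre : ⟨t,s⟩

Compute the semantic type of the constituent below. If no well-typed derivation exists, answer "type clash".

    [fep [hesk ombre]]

⟨t,e⟩

[hesk ombre]: functor hesk : ⟨⟨t,s⟩,⟨⟨⟨e,s⟩,s⟩,⟨t,e⟩⟩⟩, argument ombre : ⟨t,s⟩; result ⟨⟨⟨e,s⟩,s⟩,⟨t,e⟩⟩.
[fep [hesk ombre]]: functor [hesk ombre] : ⟨⟨⟨e,s⟩,s⟩,⟨t,e⟩⟩, argument fep : ⟨⟨e,s⟩,s⟩; result ⟨t,e⟩.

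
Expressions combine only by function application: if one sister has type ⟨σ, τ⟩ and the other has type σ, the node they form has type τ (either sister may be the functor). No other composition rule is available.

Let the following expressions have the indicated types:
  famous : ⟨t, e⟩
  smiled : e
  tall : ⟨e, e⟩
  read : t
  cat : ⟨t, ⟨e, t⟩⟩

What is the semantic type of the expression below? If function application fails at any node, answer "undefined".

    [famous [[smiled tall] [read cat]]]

[smiled tall]: ⟨e, e⟩ applied to e yields e.
[read cat]: ⟨t, ⟨e, t⟩⟩ applied to t yields ⟨e, t⟩.
[[smiled tall] [read cat]]: ⟨e, t⟩ applied to e yields t.
[famous [[smiled tall] [read cat]]]: ⟨t, e⟩ applied to t yields e.

e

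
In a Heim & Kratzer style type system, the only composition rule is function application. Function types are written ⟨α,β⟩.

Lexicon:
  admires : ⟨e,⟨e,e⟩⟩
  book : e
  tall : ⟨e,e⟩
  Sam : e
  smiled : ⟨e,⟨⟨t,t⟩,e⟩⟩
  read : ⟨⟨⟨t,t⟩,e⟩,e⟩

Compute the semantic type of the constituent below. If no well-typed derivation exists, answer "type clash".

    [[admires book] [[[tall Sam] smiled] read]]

e

[admires book]: functor admires : ⟨e,⟨e,e⟩⟩, argument book : e; result ⟨e,e⟩.
[tall Sam]: functor tall : ⟨e,e⟩, argument Sam : e; result e.
[[tall Sam] smiled]: functor smiled : ⟨e,⟨⟨t,t⟩,e⟩⟩, argument [tall Sam] : e; result ⟨⟨t,t⟩,e⟩.
[[[tall Sam] smiled] read]: functor read : ⟨⟨⟨t,t⟩,e⟩,e⟩, argument [[tall Sam] smiled] : ⟨⟨t,t⟩,e⟩; result e.
[[admires book] [[[tall Sam] smiled] read]]: functor [admires book] : ⟨e,e⟩, argument [[[tall Sam] smiled] read] : e; result e.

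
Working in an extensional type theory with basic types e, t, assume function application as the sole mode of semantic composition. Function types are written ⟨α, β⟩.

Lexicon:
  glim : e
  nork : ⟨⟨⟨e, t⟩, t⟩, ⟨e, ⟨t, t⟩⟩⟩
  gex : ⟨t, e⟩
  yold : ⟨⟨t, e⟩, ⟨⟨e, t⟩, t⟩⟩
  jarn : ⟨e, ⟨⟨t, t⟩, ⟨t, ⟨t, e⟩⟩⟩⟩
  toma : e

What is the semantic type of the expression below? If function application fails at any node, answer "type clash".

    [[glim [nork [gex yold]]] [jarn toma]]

⟨t, ⟨t, e⟩⟩

[gex yold]: functor yold : ⟨⟨t, e⟩, ⟨⟨e, t⟩, t⟩⟩, argument gex : ⟨t, e⟩; result ⟨⟨e, t⟩, t⟩.
[nork [gex yold]]: functor nork : ⟨⟨⟨e, t⟩, t⟩, ⟨e, ⟨t, t⟩⟩⟩, argument [gex yold] : ⟨⟨e, t⟩, t⟩; result ⟨e, ⟨t, t⟩⟩.
[glim [nork [gex yold]]]: functor [nork [gex yold]] : ⟨e, ⟨t, t⟩⟩, argument glim : e; result ⟨t, t⟩.
[jarn toma]: functor jarn : ⟨e, ⟨⟨t, t⟩, ⟨t, ⟨t, e⟩⟩⟩⟩, argument toma : e; result ⟨⟨t, t⟩, ⟨t, ⟨t, e⟩⟩⟩.
[[glim [nork [gex yold]]] [jarn toma]]: functor [jarn toma] : ⟨⟨t, t⟩, ⟨t, ⟨t, e⟩⟩⟩, argument [glim [nork [gex yold]]] : ⟨t, t⟩; result ⟨t, ⟨t, e⟩⟩.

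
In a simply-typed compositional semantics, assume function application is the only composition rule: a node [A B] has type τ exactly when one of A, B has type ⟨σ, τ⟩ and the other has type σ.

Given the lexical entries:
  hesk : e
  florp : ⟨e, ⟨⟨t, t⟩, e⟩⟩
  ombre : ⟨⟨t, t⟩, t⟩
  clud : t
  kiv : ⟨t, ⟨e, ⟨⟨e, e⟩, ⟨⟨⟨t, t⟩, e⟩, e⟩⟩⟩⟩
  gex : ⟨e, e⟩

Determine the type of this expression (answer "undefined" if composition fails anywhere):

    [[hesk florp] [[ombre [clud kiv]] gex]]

[hesk florp]: florp is ⟨e, ⟨⟨t, t⟩, e⟩⟩, hesk is e; result ⟨⟨t, t⟩, e⟩.
[clud kiv]: kiv is ⟨t, ⟨e, ⟨⟨e, e⟩, ⟨⟨⟨t, t⟩, e⟩, e⟩⟩⟩⟩, clud is t; result ⟨e, ⟨⟨e, e⟩, ⟨⟨⟨t, t⟩, e⟩, e⟩⟩⟩.
[ombre [clud kiv]]: ⟨⟨t, t⟩, t⟩ with ⟨e, ⟨⟨e, e⟩, ⟨⟨⟨t, t⟩, e⟩, e⟩⟩⟩ — neither is a function whose domain matches the other; composition fails here.

undefined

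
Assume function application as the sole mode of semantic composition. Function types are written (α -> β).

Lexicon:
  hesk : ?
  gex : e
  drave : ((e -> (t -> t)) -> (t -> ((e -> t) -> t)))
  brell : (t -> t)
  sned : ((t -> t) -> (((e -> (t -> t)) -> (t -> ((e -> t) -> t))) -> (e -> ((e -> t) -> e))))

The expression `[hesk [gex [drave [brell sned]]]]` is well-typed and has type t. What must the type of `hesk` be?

[hesk [gex [drave [brell sned]]]] must have type t. The sister [gex [drave [brell sned]]] has type ((e -> t) -> e); that is not a function onto t, so hesk must be the functor, of type (((e -> t) -> e) -> t).

(((e -> t) -> e) -> t)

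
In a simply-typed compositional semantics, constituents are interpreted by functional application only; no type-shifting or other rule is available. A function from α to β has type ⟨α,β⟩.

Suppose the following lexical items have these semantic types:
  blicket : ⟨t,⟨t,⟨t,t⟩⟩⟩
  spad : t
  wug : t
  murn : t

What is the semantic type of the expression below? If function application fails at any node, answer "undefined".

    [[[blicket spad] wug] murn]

[blicket spad]: blicket is ⟨t,⟨t,⟨t,t⟩⟩⟩, spad is t; result ⟨t,⟨t,t⟩⟩.
[[blicket spad] wug]: [blicket spad] is ⟨t,⟨t,t⟩⟩, wug is t; result ⟨t,t⟩.
[[[blicket spad] wug] murn]: [[blicket spad] wug] is ⟨t,t⟩, murn is t; result t.

t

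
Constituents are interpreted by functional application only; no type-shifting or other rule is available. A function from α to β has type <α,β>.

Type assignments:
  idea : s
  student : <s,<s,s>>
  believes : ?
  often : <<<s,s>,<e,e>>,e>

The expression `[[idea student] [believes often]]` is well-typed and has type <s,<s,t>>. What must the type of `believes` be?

[[idea student] [believes often]] must have type <s,<s,t>>. The sister [idea student] has type <s,s>; that is not a function onto <s,<s,t>>, so [believes often] must be the functor, of type <<s,s>,<s,<s,t>>>.
[believes often] must have type <<s,s>,<s,<s,t>>>. The sister often has type <<<s,s>,<e,e>>,e>; that is not a function onto <<s,s>,<s,<s,t>>>, so believes must be the functor, of type <<<<s,s>,<e,e>>,e>,<<s,s>,<s,<s,t>>>>.

<<<<s,s>,<e,e>>,e>,<<s,s>,<s,<s,t>>>>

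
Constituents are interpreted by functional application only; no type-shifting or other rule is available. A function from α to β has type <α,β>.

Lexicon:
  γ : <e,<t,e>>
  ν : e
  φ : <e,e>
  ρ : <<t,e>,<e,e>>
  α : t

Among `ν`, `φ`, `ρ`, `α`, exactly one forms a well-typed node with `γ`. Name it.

ν

ν — combines: γ : <e,<t,e>> takes ν : e as argument, giving <t,e>.
φ : <e,e> — γ needs e; φ needs e; neither fits.
ρ : <<t,e>,<e,e>> — γ needs e; ρ needs <t,e>; neither fits.
α : t — γ needs e; α needs nothing (atomic); neither fits.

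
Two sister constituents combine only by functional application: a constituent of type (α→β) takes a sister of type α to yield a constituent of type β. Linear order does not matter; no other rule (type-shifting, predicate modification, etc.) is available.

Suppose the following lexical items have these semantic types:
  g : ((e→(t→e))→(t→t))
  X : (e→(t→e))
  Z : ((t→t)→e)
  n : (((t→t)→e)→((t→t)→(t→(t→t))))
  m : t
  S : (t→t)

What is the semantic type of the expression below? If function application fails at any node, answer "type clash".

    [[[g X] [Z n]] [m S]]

(t→t)

[g X] — g of type ((e→(t→e))→(t→t)) combines with X of type (e→(t→e)): type (t→t).
[Z n] — n of type (((t→t)→e)→((t→t)→(t→(t→t)))) combines with Z of type ((t→t)→e): type ((t→t)→(t→(t→t))).
[[g X] [Z n]] — [Z n] of type ((t→t)→(t→(t→t))) combines with [g X] of type (t→t): type (t→(t→t)).
[m S] — S of type (t→t) combines with m of type t: type t.
[[[g X] [Z n]] [m S]] — [[g X] [Z n]] of type (t→(t→t)) combines with [m S] of type t: type (t→t).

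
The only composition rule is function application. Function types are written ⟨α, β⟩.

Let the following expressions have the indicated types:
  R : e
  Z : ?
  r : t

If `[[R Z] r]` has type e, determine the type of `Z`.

At [[R Z] r] (required: e): r is t, which is not a function with range e; hence [R Z] is the functor — type ⟨t, e⟩.
At [R Z] (required: ⟨t, e⟩): R is e, which is not a function with range ⟨t, e⟩; hence Z is the functor — type ⟨e, ⟨t, e⟩⟩.

⟨e, ⟨t, e⟩⟩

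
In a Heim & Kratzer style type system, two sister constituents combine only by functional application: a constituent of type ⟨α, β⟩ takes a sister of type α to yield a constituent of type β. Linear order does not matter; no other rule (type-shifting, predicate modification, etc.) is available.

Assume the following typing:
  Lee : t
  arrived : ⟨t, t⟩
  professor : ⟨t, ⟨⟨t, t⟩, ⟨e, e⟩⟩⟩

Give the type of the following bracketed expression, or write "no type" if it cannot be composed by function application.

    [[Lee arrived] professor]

⟨⟨t, t⟩, ⟨e, e⟩⟩

[Lee arrived]: ⟨t, t⟩ applied to t yields t.
[[Lee arrived] professor]: ⟨t, ⟨⟨t, t⟩, ⟨e, e⟩⟩⟩ applied to t yields ⟨⟨t, t⟩, ⟨e, e⟩⟩.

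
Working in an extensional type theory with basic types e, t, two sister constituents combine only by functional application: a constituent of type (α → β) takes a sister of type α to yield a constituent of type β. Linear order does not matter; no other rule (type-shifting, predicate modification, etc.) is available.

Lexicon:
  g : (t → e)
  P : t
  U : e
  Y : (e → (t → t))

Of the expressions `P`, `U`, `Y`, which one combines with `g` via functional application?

P

P — combines: g : (t → e) takes P : t as argument, giving e.
U : e — no; g wants t, and U wants nothing (atomic).
Y : (e → (t → t)) — no; g wants t, and Y wants e.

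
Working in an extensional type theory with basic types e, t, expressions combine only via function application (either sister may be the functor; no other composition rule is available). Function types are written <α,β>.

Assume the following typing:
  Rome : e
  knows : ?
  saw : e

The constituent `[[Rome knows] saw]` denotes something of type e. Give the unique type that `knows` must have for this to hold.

<e,<e,e>>

[[Rome knows] saw] is required to be e. saw : e cannot yield e as functor, so [Rome knows] : <e,e>.
[Rome knows] is required to be <e,e>. Rome : e cannot yield <e,e> as functor, so knows : <e,<e,e>>.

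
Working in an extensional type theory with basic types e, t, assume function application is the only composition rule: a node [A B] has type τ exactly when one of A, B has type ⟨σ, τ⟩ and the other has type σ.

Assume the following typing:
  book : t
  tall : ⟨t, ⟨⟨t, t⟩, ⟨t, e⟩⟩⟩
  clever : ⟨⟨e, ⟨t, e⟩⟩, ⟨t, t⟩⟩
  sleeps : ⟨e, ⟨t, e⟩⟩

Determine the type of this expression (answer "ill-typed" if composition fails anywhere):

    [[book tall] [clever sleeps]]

At [book tall], tall : ⟨t, ⟨⟨t, t⟩, ⟨t, e⟩⟩⟩ takes book : t, giving ⟨⟨t, t⟩, ⟨t, e⟩⟩.
At [clever sleeps], clever : ⟨⟨e, ⟨t, e⟩⟩, ⟨t, t⟩⟩ takes sleeps : ⟨e, ⟨t, e⟩⟩, giving ⟨t, t⟩.
At [[book tall] [clever sleeps]], [book tall] : ⟨⟨t, t⟩, ⟨t, e⟩⟩ takes [clever sleeps] : ⟨t, t⟩, giving ⟨t, e⟩.

⟨t, e⟩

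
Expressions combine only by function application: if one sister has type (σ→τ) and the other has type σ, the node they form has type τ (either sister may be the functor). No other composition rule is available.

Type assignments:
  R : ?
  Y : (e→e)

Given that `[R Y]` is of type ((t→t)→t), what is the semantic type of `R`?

((e→e)→((t→t)→t))

For [R Y] to have type ((t→t)→t) with Y of type (e→e), R must be the function: R : ((e→e)→((t→t)→t)).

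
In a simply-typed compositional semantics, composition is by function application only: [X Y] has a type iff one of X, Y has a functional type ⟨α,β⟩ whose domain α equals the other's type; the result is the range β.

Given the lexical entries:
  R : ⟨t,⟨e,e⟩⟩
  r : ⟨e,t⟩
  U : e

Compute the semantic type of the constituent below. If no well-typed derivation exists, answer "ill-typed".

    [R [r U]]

⟨e,e⟩

[r U]: ⟨e,t⟩ applied to e yields t.
[R [r U]]: ⟨t,⟨e,e⟩⟩ applied to t yields ⟨e,e⟩.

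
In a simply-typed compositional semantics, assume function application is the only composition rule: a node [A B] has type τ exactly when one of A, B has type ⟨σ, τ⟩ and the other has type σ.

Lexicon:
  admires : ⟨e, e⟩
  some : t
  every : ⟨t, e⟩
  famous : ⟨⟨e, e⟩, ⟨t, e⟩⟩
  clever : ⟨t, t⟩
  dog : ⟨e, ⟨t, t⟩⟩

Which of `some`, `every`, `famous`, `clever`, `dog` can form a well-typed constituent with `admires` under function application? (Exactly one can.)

famous

some : t — no; admires wants e, and some wants nothing (atomic).
every : ⟨t, e⟩ — no; admires wants e, and every wants t.
famous — combines: famous : ⟨⟨e, e⟩, ⟨t, e⟩⟩ takes admires : ⟨e, e⟩ as argument, giving ⟨t, e⟩.
clever : ⟨t, t⟩ — no; admires wants e, and clever wants t.
dog : ⟨e, ⟨t, t⟩⟩ — no; admires wants e, and dog wants e.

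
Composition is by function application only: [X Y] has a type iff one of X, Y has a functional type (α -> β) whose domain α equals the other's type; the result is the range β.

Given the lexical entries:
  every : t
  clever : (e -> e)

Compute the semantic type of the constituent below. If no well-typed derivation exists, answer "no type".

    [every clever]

no type

[every clever]: t with (e -> e) — neither is a function whose domain matches the other; composition fails here.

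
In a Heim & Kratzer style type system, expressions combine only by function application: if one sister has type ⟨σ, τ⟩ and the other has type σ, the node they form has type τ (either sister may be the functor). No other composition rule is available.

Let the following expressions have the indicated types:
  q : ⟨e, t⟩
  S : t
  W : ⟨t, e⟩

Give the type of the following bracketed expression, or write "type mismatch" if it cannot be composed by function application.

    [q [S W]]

[S W]: ⟨t, e⟩ applied to t yields e.
[q [S W]]: ⟨e, t⟩ applied to e yields t.

t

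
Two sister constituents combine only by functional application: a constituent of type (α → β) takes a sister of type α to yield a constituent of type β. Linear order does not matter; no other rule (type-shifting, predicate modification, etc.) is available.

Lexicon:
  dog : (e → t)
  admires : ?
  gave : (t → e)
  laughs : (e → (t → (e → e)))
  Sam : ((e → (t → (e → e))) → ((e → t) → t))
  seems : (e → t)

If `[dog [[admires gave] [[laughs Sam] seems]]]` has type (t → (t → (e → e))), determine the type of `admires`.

[dog [[admires gave] [[laughs Sam] seems]]] is required to be (t → (t → (e → e))). dog : (e → t) cannot yield (t → (t → (e → e))) as functor, so [[admires gave] [[laughs Sam] seems]] : ((e → t) → (t → (t → (e → e)))).
[[admires gave] [[laughs Sam] seems]] is required to be ((e → t) → (t → (t → (e → e)))). [[laughs Sam] seems] : t cannot yield ((e → t) → (t → (t → (e → e)))) as functor, so [admires gave] : (t → ((e → t) → (t → (t → (e → e))))).
[admires gave] is required to be (t → ((e → t) → (t → (t → (e → e))))). gave : (t → e) cannot yield (t → ((e → t) → (t → (t → (e → e))))) as functor, so admires : ((t → e) → (t → ((e → t) → (t → (t → (e → e)))))).

((t → e) → (t → ((e → t) → (t → (t → (e → e))))))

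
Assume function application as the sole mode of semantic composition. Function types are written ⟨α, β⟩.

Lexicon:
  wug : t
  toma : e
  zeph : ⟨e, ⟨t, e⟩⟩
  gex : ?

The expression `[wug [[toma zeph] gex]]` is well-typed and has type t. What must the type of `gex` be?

⟨⟨t, e⟩, ⟨t, t⟩⟩

For [wug [[toma zeph] gex]] to have type t with wug of type t, [[toma zeph] gex] must be the function: [[toma zeph] gex] : ⟨t, t⟩.
For [[toma zeph] gex] to have type ⟨t, t⟩ with [toma zeph] of type ⟨t, e⟩, gex must be the function: gex : ⟨⟨t, e⟩, ⟨t, t⟩⟩.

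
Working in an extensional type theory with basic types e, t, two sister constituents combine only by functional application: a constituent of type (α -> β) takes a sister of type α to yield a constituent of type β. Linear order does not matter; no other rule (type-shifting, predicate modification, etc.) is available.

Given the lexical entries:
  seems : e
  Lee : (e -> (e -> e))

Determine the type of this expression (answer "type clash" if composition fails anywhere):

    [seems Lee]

At [seems Lee], Lee : (e -> (e -> e)) takes seems : e, giving (e -> e).

(e -> e)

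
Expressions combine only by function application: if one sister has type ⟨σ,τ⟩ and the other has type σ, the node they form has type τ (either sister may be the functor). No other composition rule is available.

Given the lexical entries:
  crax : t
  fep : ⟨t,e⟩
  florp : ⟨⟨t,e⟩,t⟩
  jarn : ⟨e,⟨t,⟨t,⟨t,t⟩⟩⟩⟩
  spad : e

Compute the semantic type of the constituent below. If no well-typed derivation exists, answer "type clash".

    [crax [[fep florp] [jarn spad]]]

At [fep florp], florp : ⟨⟨t,e⟩,t⟩ takes fep : ⟨t,e⟩, giving t.
At [jarn spad], jarn : ⟨e,⟨t,⟨t,⟨t,t⟩⟩⟩⟩ takes spad : e, giving ⟨t,⟨t,⟨t,t⟩⟩⟩.
At [[fep florp] [jarn spad]], [jarn spad] : ⟨t,⟨t,⟨t,t⟩⟩⟩ takes [fep florp] : t, giving ⟨t,⟨t,t⟩⟩.
At [crax [[fep florp] [jarn spad]]], [[fep florp] [jarn spad]] : ⟨t,⟨t,t⟩⟩ takes crax : t, giving ⟨t,t⟩.

⟨t,t⟩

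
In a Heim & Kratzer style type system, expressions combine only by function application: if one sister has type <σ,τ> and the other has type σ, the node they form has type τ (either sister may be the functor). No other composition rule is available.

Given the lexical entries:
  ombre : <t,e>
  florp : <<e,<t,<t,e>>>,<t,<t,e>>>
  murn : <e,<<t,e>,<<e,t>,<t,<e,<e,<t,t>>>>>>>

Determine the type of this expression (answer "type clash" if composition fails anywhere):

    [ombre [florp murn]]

At [florp murn]: neither <<e,<t,<t,e>>>,<t,<t,e>>> nor <e,<<t,e>,<<e,t>,<t,<e,<e,<t,t>>>>>>> can take the other as argument; the node is ill-typed.

type clash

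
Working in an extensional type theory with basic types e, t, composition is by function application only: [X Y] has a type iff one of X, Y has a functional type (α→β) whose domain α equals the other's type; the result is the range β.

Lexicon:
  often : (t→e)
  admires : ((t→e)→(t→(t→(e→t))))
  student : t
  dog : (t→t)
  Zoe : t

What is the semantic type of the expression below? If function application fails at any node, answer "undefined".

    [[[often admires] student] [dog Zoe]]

(e→t)

At [often admires], admires : ((t→e)→(t→(t→(e→t)))) takes often : (t→e), giving (t→(t→(e→t))).
At [[often admires] student], [often admires] : (t→(t→(e→t))) takes student : t, giving (t→(e→t)).
At [dog Zoe], dog : (t→t) takes Zoe : t, giving t.
At [[[often admires] student] [dog Zoe]], [[often admires] student] : (t→(e→t)) takes [dog Zoe] : t, giving (e→t).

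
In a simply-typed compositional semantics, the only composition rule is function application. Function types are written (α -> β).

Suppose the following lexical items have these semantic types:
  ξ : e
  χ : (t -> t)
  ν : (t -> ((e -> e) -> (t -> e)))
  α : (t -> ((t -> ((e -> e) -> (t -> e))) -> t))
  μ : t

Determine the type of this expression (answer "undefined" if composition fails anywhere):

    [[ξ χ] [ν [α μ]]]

undefined

[ξ χ]: e and (t -> t) cannot combine by function application — type clash.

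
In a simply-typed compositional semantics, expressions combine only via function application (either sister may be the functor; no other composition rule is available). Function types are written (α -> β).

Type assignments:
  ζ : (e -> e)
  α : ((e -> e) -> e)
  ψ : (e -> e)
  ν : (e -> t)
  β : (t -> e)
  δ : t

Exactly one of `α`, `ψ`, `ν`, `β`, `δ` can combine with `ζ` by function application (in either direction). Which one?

α — combines: α : ((e -> e) -> e) takes ζ : (e -> e) as argument, giving e.
ψ : (e -> e) — no; ζ wants e, and ψ wants e.
ν : (e -> t) — no; ζ wants e, and ν wants e.
β : (t -> e) — no; ζ wants e, and β wants t.
δ : t — no; ζ wants e, and δ wants nothing (atomic).

α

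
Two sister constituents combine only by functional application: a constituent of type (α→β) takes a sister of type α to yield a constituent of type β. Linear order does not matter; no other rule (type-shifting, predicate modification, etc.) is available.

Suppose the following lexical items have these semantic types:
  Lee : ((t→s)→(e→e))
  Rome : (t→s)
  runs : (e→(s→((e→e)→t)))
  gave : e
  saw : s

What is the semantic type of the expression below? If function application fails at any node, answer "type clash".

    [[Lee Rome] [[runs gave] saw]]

[Lee Rome]: functor Lee : ((t→s)→(e→e)), argument Rome : (t→s); result (e→e).
[runs gave]: functor runs : (e→(s→((e→e)→t))), argument gave : e; result (s→((e→e)→t)).
[[runs gave] saw]: functor [runs gave] : (s→((e→e)→t)), argument saw : s; result ((e→e)→t).
[[Lee Rome] [[runs gave] saw]]: functor [[runs gave] saw] : ((e→e)→t), argument [Lee Rome] : (e→e); result t.

t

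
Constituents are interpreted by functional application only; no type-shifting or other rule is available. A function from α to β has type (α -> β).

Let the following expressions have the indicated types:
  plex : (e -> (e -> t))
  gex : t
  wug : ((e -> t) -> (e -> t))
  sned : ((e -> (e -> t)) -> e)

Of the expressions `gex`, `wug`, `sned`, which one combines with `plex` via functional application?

gex : t — neither side's domain matches the other.
wug : ((e -> t) -> (e -> t)) — neither side's domain matches the other.
sned — combines: sned : ((e -> (e -> t)) -> e) takes plex : (e -> (e -> t)) as argument, giving e.

sned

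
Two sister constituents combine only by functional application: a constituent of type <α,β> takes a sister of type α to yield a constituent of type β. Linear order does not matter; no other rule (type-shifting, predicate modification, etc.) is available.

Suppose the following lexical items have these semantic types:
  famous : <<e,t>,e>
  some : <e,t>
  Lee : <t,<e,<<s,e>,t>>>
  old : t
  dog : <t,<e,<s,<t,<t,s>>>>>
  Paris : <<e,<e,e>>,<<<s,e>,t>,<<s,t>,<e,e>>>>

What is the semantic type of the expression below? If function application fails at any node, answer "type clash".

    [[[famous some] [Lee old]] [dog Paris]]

[famous some]: <<e,t>,e> applied to <e,t> yields e.
[Lee old]: <t,<e,<<s,e>,t>>> applied to t yields <e,<<s,e>,t>>.
[[famous some] [Lee old]]: <e,<<s,e>,t>> applied to e yields <<s,e>,t>.
[dog Paris]: <t,<e,<s,<t,<t,s>>>>> and <<e,<e,e>>,<<<s,e>,t>,<<s,t>,<e,e>>>> cannot combine by function application — type clash.

type clash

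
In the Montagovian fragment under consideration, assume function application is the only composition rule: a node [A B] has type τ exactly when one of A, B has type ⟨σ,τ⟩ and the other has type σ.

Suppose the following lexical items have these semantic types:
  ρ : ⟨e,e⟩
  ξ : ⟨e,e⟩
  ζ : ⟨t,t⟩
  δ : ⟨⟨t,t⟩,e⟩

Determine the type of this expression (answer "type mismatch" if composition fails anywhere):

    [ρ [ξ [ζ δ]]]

[ζ δ]: ⟨⟨t,t⟩,e⟩ applied to ⟨t,t⟩ yields e.
[ξ [ζ δ]]: ⟨e,e⟩ applied to e yields e.
[ρ [ξ [ζ δ]]]: ⟨e,e⟩ applied to e yields e.

e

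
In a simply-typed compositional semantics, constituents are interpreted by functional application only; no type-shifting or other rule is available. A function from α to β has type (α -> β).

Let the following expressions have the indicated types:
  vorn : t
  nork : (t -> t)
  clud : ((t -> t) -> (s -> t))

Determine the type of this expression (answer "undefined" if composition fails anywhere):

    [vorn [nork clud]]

undefined

At [nork clud], clud : ((t -> t) -> (s -> t)) takes nork : (t -> t), giving (s -> t).
[vorn [nork clud]]: t and (s -> t) cannot combine by function application — type clash.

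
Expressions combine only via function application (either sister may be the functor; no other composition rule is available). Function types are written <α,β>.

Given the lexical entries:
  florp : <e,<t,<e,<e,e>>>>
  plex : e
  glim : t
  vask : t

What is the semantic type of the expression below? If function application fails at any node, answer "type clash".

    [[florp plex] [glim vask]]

type clash

[florp plex]: <e,<t,<e,<e,e>>>> applied to e yields <t,<e,<e,e>>>.
[glim vask]: t and t cannot combine by function application — type clash.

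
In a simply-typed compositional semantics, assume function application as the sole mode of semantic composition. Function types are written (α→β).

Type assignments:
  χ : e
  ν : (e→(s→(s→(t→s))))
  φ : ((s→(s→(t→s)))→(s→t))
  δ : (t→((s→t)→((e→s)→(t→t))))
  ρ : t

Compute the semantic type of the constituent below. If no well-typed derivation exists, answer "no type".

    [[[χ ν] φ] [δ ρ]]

((e→s)→(t→t))

[χ ν] — ν of type (e→(s→(s→(t→s)))) combines with χ of type e: type (s→(s→(t→s))).
[[χ ν] φ] — φ of type ((s→(s→(t→s)))→(s→t)) combines with [χ ν] of type (s→(s→(t→s))): type (s→t).
[δ ρ] — δ of type (t→((s→t)→((e→s)→(t→t)))) combines with ρ of type t: type ((s→t)→((e→s)→(t→t))).
[[[χ ν] φ] [δ ρ]] — [δ ρ] of type ((s→t)→((e→s)→(t→t))) combines with [[χ ν] φ] of type (s→t): type ((e→s)→(t→t)).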